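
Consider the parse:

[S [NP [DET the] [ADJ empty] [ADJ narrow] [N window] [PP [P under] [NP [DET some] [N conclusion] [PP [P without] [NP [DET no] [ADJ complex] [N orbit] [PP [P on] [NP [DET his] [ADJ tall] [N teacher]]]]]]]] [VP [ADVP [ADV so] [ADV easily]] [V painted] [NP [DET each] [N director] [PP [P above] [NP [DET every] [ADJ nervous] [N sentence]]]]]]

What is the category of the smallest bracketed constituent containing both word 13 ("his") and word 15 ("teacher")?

NP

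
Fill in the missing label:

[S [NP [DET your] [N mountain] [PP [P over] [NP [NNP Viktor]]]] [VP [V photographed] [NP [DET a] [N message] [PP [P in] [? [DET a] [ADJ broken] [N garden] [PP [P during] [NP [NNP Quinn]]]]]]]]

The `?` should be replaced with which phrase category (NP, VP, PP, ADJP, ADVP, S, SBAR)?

NP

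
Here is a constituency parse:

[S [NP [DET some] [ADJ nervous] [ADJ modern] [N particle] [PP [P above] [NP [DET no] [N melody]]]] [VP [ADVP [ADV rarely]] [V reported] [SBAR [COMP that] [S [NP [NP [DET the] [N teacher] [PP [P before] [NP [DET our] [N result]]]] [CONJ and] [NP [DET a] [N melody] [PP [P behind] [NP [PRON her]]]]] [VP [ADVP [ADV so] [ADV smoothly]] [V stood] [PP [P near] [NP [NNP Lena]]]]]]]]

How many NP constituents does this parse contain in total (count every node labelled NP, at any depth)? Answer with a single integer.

8

Scanning left to right, an opening `[NP` appears at word positions 1, 6, 11, 11, 14, 17, 20, 25 — 8 in total.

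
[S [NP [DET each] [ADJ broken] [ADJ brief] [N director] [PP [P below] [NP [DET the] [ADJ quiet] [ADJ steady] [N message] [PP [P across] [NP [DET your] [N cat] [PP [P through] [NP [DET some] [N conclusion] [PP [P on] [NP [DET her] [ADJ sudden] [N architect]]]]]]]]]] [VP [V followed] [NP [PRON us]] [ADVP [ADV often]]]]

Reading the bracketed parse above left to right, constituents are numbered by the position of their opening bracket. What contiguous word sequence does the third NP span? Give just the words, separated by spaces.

your cat through some conclusion on her sudden architect

In left-to-right order the NP constituents are "each broken brief director below the quiet steady message across your cat through some conclusion on her sudden architect"; "the quiet steady message across your cat through some conclusion on her sudden architect"; "your cat through some conclusion on her sudden architect"; "some conclusion on her sudden architect"; "her sudden architect"; "us". Number 3 is "your cat through some conclusion on her sudden architect".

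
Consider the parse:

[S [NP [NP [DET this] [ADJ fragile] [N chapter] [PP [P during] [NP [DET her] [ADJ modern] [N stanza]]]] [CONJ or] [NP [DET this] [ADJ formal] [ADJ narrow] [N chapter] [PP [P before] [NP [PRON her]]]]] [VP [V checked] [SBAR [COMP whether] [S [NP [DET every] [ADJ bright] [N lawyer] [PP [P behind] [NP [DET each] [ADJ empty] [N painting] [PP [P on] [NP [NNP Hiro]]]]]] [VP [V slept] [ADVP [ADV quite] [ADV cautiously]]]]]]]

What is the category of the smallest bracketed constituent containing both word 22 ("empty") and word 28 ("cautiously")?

Both words fall inside [S every bright lawyer behind each empty painting on Hiro slept quite cautiously] (words 17–28), and no smaller constituent contains them both. Label: S.

S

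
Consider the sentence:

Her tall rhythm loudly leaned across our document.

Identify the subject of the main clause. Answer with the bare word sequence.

In the main clause the verb is "leaned"; the NP preceding it, "her tall rhythm", is the subject.

her tall rhythm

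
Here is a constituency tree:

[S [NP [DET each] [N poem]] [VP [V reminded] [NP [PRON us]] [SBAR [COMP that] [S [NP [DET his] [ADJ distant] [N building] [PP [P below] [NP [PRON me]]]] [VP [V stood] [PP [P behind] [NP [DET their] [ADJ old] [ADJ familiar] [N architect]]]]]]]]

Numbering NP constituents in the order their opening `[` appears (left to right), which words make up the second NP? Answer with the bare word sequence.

The NP opening brackets appear, in order, over: "each poem"; "us"; "his distant building below me"; "me"; "their old familiar architect". The second one spans "us".

us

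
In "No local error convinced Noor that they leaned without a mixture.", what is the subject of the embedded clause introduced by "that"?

they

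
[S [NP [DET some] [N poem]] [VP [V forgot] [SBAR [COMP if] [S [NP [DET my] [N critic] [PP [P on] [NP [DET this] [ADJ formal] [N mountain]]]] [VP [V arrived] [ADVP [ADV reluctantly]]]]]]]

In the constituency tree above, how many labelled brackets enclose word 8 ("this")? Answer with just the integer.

8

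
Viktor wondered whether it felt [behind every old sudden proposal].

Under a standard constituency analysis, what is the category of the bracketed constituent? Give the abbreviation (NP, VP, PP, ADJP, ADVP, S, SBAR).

PP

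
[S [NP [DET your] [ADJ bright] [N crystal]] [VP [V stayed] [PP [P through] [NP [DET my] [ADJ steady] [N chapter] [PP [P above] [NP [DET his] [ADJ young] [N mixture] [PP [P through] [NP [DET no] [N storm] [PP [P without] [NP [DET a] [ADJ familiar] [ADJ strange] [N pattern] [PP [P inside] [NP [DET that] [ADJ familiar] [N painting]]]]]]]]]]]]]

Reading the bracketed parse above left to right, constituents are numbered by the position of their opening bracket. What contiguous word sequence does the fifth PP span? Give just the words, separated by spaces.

In left-to-right order the PP constituents are "through my steady chapter above his young mixture through no storm without a familiar strange pattern inside that familiar painting"; "above his young mixture through no storm without a familiar strange pattern inside that familiar painting"; "through no storm without a familiar strange pattern inside that familiar painting"; "without a familiar strange pattern inside that familiar painting"; "inside that familiar painting". Number 5 is "inside that familiar painting".

inside that familiar painting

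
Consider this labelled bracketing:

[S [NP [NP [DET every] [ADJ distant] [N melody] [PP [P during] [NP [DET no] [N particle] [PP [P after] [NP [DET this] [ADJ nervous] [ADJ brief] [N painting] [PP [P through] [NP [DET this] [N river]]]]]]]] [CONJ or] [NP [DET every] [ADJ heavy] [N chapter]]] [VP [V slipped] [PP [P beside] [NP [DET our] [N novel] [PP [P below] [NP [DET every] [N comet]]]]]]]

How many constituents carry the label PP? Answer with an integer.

5

The PP constituents are: [PP during no particle after this nervous brief painting through this river]; [PP after this nervous brief painting through this river]; [PP through this river]; [PP beside our novel below every comet]; [PP below every comet]. Total: 5.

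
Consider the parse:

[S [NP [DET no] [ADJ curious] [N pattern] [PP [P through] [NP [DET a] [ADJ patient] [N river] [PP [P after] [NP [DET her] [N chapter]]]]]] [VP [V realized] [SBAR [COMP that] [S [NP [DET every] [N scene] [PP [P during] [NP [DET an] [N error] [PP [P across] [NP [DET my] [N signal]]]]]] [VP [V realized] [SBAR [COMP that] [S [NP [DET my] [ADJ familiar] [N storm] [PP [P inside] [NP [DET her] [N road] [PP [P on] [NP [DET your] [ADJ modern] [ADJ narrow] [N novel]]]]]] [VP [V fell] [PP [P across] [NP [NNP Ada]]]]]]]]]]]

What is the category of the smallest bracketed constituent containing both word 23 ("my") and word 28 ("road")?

The smallest bracket enclosing both words is [NP my familiar storm inside her road on your modern narrow novel], so the label is NP.

NP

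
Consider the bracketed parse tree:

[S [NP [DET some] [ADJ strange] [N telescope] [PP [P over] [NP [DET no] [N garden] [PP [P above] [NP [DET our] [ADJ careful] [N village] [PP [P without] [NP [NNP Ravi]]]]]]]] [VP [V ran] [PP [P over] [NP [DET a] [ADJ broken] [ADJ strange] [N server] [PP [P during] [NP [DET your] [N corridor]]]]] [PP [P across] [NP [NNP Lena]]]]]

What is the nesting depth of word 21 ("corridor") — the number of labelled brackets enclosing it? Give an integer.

7

The word sits inside N, which is inside NP, inside PP, inside NP, inside PP, inside VP, inside S — 7 brackets in all.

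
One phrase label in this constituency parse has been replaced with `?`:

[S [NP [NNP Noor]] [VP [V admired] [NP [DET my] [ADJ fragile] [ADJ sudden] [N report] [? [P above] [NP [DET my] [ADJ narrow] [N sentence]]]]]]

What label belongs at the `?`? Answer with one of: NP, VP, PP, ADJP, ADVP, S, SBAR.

PP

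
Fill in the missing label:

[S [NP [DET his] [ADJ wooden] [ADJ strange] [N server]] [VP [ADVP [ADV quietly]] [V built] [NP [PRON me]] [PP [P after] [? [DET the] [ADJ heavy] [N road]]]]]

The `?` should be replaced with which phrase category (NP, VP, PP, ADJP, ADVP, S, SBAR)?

A constituent whose immediate children are DET 'the', ADJ 'heavy', N 'road' is a noun phrase: NP.

NP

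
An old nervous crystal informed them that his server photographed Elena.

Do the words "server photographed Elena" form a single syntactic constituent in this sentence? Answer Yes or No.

No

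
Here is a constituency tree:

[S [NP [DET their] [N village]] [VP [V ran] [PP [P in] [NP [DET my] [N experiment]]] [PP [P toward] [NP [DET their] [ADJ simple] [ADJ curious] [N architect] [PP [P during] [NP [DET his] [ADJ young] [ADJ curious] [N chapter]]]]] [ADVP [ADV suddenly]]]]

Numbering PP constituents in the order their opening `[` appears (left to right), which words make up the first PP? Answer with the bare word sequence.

in my experiment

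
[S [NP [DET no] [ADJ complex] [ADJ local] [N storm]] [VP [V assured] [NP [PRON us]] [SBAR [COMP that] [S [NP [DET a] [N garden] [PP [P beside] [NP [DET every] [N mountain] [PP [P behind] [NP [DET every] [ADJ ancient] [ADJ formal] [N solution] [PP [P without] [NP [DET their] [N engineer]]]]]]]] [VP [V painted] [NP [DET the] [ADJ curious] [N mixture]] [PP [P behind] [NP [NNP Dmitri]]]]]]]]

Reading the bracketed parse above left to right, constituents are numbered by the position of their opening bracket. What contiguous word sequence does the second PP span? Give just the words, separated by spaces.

behind every ancient formal solution without their engineer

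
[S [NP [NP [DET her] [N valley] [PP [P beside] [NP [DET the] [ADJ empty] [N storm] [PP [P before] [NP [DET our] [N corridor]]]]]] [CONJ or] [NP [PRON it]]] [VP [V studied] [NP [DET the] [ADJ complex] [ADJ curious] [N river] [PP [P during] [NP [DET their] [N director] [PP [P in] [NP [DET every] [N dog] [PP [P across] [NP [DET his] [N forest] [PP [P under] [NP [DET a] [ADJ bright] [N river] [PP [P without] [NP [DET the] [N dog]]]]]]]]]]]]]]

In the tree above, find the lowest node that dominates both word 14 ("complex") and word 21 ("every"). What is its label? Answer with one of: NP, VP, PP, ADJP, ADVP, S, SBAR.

NP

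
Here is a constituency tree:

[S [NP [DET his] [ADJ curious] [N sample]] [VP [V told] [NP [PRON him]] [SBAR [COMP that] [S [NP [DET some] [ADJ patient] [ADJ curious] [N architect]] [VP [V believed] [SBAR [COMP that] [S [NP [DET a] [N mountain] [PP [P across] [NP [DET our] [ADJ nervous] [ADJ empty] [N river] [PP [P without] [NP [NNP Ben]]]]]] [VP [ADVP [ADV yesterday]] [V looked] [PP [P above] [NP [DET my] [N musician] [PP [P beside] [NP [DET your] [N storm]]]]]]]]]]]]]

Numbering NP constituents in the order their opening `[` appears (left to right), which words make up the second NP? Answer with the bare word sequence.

The NP opening brackets appear, in order, over: "his curious sample"; "him"; "some patient curious architect"; "a mountain across our nervous empty river without Ben"; "our nervous empty river without Ben"; "Ben"; "my musician beside your storm"; "your storm". The second one spans "him".

him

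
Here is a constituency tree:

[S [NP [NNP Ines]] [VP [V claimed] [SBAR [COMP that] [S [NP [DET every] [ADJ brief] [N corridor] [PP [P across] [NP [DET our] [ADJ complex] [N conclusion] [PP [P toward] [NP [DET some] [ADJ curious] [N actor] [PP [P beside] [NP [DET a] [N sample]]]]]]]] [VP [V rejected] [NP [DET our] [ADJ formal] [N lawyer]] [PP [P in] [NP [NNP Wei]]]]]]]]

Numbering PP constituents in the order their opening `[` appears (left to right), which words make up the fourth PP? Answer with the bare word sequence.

in Wei

In left-to-right order the PP constituents are "across our complex conclusion toward some curious actor beside a sample"; "toward some curious actor beside a sample"; "beside a sample"; "in Wei". Number 4 is "in Wei".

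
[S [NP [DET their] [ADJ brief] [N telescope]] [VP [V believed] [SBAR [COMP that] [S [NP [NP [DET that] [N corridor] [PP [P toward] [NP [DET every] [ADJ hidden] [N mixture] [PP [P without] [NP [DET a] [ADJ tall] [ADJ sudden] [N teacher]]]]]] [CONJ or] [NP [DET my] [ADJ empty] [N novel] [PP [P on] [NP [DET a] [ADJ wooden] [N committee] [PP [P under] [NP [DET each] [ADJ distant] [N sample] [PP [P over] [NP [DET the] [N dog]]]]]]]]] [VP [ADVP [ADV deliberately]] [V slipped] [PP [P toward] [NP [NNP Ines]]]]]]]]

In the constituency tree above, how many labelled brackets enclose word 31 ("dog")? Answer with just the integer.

Path from the root down to the word: S → VP → SBAR → S → NP → NP → PP → NP → PP → NP → PP → NP → N. That is 13 enclosing brackets.

13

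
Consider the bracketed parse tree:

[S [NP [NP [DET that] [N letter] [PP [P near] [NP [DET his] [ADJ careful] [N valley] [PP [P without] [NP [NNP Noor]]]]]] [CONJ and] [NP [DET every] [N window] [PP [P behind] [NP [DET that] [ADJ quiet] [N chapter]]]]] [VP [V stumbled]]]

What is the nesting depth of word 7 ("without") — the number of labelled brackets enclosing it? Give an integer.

7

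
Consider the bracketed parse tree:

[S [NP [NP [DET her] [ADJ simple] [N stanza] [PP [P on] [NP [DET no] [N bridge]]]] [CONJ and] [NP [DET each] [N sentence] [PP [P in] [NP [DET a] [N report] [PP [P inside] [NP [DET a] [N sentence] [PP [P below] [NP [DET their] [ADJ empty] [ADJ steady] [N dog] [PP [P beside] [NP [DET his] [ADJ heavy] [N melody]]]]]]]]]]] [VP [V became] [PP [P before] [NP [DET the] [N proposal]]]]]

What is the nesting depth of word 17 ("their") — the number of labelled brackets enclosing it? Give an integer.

The word sits inside DET, which is inside NP, inside PP, inside NP, inside PP, inside NP, inside PP, inside NP, inside NP, inside S — 10 brackets in all.

10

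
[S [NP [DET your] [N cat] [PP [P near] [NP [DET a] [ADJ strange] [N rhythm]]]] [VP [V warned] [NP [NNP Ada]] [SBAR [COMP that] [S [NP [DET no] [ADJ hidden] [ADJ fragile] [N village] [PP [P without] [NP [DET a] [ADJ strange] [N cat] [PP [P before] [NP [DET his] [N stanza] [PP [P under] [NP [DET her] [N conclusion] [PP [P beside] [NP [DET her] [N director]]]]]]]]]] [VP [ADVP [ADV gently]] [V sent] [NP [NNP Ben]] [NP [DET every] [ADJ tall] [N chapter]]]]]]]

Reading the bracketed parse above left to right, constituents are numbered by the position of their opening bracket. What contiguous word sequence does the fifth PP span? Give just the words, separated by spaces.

beside her director

Opening `[PP` markers occur at word positions 3, 14, 18, 21, 24; the fifth of these opens the constituent [PP beside her director].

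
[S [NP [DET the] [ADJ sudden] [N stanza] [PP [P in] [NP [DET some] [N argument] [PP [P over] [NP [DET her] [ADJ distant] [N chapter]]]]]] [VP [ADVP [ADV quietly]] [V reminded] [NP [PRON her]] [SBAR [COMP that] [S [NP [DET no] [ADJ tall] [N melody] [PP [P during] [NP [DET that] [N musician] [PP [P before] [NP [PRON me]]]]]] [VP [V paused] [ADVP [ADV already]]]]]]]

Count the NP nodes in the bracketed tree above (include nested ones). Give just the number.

7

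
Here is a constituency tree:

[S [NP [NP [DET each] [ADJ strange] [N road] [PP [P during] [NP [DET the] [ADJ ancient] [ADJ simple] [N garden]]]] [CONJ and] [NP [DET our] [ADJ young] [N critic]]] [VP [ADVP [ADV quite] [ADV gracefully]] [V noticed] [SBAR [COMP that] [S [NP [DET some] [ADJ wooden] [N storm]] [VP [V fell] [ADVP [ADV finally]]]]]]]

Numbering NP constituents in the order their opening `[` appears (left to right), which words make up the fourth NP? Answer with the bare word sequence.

our young critic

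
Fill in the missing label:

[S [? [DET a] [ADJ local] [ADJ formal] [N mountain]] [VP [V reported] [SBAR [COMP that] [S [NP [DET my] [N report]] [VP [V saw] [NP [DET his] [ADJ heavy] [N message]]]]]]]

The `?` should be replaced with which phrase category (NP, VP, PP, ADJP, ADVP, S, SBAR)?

Looking at what the `?` directly dominates — DET 'a', ADJ 'local', ADJ 'formal', N 'mountain' — this is a noun phrase (NP).

NP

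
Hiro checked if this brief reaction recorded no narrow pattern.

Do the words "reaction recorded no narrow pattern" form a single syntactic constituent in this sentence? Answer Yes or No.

No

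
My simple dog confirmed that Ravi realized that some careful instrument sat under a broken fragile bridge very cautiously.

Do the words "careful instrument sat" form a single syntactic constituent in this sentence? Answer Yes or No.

No

The sequence begins inside the noun phrase "some careful instrument" and ends inside the verb phrase "sat under a broken fragile bridge very cautiously"; it crosses a phrase boundary, so no single node in the tree spans exactly those words.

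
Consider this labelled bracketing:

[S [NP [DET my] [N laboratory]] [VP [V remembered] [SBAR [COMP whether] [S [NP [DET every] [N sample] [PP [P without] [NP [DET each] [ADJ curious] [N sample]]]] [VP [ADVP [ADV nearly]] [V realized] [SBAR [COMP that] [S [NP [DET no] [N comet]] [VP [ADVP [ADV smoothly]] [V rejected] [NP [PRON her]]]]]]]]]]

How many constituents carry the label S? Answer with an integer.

Listing each S by its span: [S my laboratory remembered whether every sample without each curious sample nearly realized that no comet smoothly rejected her]; [S every sample without each curious sample nearly realized that no comet smoothly rejected her]; [S no comet smoothly rejected her] — that makes 3.

3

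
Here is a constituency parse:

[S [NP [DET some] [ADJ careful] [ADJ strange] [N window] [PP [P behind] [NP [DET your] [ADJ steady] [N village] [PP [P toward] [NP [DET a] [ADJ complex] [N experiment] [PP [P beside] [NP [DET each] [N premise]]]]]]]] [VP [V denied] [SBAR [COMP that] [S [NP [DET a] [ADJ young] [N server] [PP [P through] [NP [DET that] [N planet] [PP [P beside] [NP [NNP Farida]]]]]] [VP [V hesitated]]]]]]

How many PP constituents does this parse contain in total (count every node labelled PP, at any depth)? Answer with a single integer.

Scanning left to right, an opening `[PP` appears at word positions 5, 9, 13, 21, 24 — 5 in total.

5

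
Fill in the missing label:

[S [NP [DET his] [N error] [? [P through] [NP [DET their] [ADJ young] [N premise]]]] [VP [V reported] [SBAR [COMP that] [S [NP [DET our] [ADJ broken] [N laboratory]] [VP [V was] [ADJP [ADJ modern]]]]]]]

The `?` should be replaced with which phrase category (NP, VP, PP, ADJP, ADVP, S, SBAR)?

PP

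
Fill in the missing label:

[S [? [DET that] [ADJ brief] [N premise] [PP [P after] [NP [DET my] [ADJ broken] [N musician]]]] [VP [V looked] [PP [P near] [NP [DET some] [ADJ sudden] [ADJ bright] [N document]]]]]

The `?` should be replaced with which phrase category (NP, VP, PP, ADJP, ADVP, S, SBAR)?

Looking at what the `?` directly dominates — DET 'that', ADJ 'brief', N 'premise', PP — this is a noun phrase (NP).

NP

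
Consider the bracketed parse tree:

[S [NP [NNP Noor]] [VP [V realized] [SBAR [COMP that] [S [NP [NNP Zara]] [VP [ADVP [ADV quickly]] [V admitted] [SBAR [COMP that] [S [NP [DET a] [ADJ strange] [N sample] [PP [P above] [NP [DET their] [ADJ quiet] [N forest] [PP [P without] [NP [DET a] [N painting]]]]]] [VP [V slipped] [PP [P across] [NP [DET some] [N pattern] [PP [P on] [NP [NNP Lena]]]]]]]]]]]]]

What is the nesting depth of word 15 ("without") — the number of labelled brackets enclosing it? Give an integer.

12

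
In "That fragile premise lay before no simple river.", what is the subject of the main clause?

In the main clause the verb is "lay"; the NP preceding it, "that fragile premise", is the subject.

that fragile premise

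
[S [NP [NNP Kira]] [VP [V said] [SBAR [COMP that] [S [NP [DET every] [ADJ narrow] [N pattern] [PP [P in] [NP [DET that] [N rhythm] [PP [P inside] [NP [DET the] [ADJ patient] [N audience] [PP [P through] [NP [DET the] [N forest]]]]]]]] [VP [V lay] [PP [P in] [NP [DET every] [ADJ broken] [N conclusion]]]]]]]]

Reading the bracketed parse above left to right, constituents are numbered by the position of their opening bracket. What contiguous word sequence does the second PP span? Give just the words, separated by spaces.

inside the patient audience through the forest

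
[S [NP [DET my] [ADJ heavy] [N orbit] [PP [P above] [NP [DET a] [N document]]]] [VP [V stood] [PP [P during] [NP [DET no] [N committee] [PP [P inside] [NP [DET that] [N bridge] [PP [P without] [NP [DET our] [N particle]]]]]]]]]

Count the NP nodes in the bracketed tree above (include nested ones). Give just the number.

5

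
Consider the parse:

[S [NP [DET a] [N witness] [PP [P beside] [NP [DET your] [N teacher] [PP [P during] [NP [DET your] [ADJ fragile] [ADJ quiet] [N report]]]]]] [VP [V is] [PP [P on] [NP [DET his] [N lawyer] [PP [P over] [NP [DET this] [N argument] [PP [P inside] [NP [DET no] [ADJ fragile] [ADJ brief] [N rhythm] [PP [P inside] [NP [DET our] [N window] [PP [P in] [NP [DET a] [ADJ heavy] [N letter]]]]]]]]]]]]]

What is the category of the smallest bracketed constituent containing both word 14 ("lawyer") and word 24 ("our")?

NP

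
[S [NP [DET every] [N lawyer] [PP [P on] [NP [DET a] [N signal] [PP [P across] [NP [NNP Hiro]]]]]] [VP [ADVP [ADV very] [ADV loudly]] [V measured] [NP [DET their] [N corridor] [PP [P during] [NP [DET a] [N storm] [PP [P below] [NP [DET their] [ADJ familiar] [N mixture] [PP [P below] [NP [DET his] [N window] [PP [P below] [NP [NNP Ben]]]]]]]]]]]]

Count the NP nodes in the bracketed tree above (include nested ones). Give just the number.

8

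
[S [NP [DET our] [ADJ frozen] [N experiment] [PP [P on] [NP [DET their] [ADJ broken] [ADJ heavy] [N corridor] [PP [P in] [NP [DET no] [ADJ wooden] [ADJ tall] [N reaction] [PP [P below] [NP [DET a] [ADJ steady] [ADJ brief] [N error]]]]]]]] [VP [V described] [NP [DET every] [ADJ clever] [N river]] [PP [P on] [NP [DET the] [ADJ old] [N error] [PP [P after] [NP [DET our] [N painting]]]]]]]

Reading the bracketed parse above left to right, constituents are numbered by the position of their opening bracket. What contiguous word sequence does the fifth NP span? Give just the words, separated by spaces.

In left-to-right order the NP constituents are "our frozen experiment on their broken heavy corridor in no wooden tall reaction below a steady brief error"; "their broken heavy corridor in no wooden tall reaction below a steady brief error"; "no wooden tall reaction below a steady brief error"; "a steady brief error"; "every clever river"; "the old error after our painting"; "our painting". Number 5 is "every clever river".

every clever river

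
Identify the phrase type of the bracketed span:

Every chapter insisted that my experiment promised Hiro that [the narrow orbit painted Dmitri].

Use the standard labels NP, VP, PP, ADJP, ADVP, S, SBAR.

"painted" is the head of the bracketed span, so the span is a clause: S.

S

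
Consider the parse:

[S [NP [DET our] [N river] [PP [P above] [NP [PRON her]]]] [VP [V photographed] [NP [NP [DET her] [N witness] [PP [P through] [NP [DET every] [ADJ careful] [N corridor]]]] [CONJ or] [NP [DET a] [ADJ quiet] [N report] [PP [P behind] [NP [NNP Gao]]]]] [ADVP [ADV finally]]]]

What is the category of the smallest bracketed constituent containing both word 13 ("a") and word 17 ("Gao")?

The smallest bracket enclosing both words is [NP a quiet report behind Gao], so the label is NP.

NP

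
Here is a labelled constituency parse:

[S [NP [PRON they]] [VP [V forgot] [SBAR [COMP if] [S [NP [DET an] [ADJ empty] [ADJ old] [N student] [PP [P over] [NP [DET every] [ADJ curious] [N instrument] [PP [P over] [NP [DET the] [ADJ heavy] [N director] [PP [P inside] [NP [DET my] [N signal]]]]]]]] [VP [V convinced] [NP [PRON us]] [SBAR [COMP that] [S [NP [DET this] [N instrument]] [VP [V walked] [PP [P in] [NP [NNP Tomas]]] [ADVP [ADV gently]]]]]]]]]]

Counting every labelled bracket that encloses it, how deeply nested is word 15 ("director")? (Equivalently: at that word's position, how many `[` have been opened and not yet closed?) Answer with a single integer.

Counting open brackets not yet closed at "director": [S [VP [SBAR [S [NP [PP [NP [PP [NP [N = 10.

10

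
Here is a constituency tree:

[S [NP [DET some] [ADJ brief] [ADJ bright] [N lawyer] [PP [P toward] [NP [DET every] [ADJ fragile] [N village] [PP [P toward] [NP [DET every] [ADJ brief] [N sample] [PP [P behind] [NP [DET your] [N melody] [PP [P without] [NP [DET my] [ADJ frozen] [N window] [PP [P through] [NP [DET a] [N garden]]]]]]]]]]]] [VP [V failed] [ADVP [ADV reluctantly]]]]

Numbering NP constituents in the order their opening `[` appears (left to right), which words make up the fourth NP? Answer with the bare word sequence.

Opening `[NP` markers occur at word positions 1, 6, 10, 14, 17, 21; the fourth of these opens the constituent [NP your melody without my frozen window through a garden].

your melody without my frozen window through a garden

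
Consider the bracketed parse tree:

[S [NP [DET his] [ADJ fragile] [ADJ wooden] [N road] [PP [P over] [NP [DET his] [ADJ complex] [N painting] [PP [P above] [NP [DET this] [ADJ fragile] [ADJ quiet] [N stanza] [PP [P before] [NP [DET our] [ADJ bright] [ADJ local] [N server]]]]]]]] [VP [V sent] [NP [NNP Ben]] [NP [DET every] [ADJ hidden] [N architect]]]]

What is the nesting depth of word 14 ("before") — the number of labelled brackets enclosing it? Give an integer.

The word sits inside P, which is inside PP, inside NP, inside PP, inside NP, inside PP, inside NP, inside S — 8 brackets in all.

8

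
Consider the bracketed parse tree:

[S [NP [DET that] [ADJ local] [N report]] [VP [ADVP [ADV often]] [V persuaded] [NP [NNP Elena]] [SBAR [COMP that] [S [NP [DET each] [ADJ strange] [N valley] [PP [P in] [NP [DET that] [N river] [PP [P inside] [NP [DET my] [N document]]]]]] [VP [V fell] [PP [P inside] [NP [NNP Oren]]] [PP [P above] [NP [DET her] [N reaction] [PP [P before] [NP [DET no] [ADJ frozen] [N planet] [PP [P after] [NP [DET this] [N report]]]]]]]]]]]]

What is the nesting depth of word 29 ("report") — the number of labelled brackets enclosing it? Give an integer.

12

The word sits inside N, which is inside NP, inside PP, inside NP, inside PP, inside NP, inside PP, inside VP, inside S, inside SBAR, inside VP, inside S — 12 brackets in all.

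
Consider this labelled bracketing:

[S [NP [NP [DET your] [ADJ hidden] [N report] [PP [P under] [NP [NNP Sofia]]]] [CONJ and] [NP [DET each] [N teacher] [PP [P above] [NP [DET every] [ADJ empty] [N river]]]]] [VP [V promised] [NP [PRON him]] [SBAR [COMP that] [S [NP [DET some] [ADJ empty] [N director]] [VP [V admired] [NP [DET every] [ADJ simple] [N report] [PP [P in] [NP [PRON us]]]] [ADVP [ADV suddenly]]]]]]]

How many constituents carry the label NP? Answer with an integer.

9

Listing each NP by its span: [NP your hidden report under Sofia and each teacher above every empty river]; [NP your hidden report under Sofia]; [NP Sofia]; [NP each teacher above every empty river]; [NP every empty river]; [NP him] … — that makes 9.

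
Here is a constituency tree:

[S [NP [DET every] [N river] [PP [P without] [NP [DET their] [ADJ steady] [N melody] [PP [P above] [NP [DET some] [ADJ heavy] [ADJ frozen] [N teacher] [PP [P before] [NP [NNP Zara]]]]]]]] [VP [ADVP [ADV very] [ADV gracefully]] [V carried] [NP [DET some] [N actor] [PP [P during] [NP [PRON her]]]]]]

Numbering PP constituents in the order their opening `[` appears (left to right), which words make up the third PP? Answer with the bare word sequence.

Opening `[PP` markers occur at word positions 3, 7, 12, 19; the third of these opens the constituent [PP before Zara].

before Zara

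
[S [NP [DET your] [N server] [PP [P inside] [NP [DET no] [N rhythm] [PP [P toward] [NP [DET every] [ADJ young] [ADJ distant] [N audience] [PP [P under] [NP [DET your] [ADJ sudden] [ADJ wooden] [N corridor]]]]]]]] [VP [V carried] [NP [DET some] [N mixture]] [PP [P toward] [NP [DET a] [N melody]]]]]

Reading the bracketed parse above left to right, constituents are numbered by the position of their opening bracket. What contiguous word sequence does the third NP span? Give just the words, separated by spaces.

every young distant audience under your sudden wooden corridor

Opening `[NP` markers occur at word positions 1, 4, 7, 12, 17, 20; the third of these opens the constituent [NP every young distant audience under your sudden wooden corridor].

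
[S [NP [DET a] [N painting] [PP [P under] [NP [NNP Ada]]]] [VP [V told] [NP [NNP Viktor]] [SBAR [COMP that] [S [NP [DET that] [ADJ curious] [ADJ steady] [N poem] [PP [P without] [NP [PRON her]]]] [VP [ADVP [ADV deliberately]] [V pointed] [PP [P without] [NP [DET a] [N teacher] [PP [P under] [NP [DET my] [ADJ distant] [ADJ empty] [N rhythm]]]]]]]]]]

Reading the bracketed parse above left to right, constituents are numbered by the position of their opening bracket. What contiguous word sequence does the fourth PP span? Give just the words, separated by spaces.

under my distant empty rhythm

Opening `[PP` markers occur at word positions 3, 12, 16, 19; the fourth of these opens the constituent [PP under my distant empty rhythm].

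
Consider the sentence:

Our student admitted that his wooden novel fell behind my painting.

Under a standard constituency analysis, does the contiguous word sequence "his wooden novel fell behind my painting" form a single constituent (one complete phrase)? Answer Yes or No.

Yes

The sequence corresponds to a single S node — the clause "his wooden novel fell behind my painting".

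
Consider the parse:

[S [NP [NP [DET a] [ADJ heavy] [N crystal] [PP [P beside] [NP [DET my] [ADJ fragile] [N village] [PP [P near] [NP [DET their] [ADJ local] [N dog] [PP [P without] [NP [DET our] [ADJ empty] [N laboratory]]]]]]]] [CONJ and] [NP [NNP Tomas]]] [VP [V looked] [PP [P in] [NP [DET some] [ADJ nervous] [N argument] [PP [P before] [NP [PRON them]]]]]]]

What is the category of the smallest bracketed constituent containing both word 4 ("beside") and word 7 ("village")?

PP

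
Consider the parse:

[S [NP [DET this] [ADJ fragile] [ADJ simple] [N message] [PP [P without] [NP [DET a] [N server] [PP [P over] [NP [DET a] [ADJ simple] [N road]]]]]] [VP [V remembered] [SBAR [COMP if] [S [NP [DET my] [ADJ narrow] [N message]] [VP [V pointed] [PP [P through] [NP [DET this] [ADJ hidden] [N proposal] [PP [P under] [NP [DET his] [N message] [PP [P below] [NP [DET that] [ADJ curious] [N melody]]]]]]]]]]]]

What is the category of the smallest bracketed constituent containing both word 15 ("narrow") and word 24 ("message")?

The smallest bracket enclosing both words is [S my narrow message pointed through this hidden proposal under his message below that curious melody], so the label is S.

S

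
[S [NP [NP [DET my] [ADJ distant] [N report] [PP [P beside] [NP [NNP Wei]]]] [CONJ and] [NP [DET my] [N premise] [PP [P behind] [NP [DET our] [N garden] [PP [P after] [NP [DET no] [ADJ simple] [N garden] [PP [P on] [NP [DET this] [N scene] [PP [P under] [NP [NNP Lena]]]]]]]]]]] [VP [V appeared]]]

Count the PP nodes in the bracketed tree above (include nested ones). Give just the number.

The PP constituents are: [PP beside Wei]; [PP behind our garden after no simple garden on this scene under Lena]; [PP after no simple garden on this scene under Lena]; [PP on this scene under Lena]; [PP under Lena]. Total: 5.

5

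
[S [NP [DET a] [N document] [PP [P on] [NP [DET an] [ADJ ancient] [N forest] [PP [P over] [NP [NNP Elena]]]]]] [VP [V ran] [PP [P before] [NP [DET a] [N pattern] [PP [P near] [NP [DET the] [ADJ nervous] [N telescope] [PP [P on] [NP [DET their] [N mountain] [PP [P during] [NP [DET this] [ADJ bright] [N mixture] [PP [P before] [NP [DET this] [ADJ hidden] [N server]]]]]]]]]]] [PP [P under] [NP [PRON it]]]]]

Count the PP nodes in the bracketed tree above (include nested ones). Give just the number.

Scanning left to right, an opening `[PP` appears at word positions 3, 7, 10, 13, 17, 20, 24, 28 — 8 in total.

8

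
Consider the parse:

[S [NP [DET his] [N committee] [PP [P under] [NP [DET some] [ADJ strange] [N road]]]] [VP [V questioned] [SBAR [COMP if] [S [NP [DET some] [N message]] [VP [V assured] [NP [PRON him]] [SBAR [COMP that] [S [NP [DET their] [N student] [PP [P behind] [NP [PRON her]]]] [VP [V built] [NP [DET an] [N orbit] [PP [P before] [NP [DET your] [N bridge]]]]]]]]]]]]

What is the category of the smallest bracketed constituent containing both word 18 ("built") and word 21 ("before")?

Word 18 lies under S → VP → SBAR → S → VP → SBAR → S → VP → V; word 21 lies under S → VP → SBAR → S → VP → SBAR → S → VP → NP → PP → P. The lowest shared node is the VP.

VP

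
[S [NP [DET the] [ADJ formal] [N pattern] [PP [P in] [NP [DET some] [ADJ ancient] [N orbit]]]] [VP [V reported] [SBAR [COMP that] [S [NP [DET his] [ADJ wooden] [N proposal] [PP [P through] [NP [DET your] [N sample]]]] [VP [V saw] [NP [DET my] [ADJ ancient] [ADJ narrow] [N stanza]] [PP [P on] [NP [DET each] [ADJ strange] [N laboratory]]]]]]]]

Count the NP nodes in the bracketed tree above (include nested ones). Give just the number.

6

Listing each NP by its span: [NP the formal pattern in some ancient orbit]; [NP some ancient orbit]; [NP his wooden proposal through your sample]; [NP your sample]; [NP my ancient narrow stanza]; [NP each strange laboratory] — that makes 6.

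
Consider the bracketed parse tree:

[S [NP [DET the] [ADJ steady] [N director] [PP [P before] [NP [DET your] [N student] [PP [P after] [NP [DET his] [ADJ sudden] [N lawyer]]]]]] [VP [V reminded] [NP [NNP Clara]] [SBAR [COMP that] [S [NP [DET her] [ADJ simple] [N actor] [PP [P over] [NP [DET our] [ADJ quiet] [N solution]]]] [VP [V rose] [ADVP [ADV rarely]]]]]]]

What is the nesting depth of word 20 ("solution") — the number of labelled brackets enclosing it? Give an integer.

Counting open brackets not yet closed at "solution": [S [VP [SBAR [S [NP [PP [NP [N = 8.

8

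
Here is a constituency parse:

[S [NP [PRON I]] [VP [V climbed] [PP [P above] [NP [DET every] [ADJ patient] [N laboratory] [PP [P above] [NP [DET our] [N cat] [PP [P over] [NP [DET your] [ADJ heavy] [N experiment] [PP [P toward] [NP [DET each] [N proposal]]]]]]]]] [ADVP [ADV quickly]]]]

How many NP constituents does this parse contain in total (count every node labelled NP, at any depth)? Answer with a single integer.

5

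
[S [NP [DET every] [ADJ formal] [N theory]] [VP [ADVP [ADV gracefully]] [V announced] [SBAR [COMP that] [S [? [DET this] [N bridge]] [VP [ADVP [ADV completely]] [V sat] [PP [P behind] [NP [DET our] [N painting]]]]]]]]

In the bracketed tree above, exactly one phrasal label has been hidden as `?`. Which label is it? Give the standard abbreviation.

NP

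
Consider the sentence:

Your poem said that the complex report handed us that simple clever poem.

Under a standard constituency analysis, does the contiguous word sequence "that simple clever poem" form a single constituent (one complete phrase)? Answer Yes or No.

"that simple clever poem" is exactly the noun phrase [NP that simple clever poem], a complete constituent.

Yes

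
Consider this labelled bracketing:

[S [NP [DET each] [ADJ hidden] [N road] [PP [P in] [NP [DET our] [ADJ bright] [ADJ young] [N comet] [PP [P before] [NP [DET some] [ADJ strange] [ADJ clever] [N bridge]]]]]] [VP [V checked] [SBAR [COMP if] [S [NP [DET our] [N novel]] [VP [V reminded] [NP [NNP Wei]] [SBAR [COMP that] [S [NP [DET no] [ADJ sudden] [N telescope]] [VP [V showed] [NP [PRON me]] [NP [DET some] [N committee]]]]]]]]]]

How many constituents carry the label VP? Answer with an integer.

3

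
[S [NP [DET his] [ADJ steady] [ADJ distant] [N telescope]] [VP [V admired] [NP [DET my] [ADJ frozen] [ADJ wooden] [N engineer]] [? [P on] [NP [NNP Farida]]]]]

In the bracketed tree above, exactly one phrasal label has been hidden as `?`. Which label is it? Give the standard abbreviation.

PP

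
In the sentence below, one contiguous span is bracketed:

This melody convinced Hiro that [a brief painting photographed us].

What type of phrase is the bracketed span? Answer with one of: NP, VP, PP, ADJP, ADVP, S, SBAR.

S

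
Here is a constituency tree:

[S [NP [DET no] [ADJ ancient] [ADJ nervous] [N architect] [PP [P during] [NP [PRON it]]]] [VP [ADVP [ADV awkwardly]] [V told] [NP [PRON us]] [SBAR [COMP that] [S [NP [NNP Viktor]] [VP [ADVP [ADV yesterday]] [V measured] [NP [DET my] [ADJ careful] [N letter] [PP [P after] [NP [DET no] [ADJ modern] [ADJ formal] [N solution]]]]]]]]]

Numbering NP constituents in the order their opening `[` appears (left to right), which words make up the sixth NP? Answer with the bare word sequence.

The NP opening brackets appear, in order, over: "no ancient nervous architect during it"; "it"; "us"; "Viktor"; "my careful letter after no modern formal solution"; "no modern formal solution". The sixth one spans "no modern formal solution".

no modern formal solution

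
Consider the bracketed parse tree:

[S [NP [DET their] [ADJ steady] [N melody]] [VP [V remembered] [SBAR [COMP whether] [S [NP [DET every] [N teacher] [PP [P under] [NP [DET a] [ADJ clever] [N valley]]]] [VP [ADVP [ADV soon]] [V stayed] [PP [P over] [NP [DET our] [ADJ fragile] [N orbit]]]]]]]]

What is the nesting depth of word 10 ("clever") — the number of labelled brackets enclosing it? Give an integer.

8

Path from the root down to the word: S → VP → SBAR → S → NP → PP → NP → ADJ. That is 8 enclosing brackets.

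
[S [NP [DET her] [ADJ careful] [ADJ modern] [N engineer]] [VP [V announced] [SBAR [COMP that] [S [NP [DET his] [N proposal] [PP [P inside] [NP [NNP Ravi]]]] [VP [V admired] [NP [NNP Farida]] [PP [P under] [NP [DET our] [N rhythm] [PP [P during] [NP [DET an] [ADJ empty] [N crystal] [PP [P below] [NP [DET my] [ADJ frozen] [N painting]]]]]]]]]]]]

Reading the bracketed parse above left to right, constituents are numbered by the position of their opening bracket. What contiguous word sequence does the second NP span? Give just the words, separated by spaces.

The NP opening brackets appear, in order, over: "her careful modern engineer"; "his proposal inside Ravi"; "Ravi"; "Farida"; "our rhythm during an empty crystal below my frozen painting"; "an empty crystal below my frozen painting"; "my frozen painting". The second one spans "his proposal inside Ravi".

his proposal inside Ravi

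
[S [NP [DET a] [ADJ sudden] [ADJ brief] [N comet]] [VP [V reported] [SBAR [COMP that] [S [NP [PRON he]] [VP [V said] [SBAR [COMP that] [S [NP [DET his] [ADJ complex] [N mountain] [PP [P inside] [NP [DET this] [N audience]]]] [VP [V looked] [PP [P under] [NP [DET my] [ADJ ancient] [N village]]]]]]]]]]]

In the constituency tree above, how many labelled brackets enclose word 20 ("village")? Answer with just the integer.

11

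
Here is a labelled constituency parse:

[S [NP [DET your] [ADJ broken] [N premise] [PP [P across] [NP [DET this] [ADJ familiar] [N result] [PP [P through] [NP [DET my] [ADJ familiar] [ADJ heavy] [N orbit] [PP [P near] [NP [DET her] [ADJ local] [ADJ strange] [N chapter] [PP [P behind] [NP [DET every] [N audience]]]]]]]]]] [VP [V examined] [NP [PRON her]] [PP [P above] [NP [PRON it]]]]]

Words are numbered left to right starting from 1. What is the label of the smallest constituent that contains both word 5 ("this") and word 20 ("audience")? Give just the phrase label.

Both words fall inside [NP this familiar result through my familiar heavy orbit near her local strange chapter behind every audience] (words 5–20), and no smaller constituent contains them both. Label: NP.

NP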